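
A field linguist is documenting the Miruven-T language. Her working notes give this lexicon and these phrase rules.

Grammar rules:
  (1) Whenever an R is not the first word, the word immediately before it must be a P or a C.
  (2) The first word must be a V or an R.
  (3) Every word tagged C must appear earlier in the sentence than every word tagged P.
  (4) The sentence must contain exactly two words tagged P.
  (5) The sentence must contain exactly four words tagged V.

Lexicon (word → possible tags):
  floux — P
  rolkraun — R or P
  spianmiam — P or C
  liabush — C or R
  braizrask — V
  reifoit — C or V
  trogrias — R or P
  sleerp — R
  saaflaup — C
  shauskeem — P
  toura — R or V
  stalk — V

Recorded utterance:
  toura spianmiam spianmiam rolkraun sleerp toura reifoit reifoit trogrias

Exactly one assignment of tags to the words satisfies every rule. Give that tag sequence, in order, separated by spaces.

Candidates per position — 1:toura {R,V}; 2:spianmiam {P,C}; 3:spianmiam {P,C}; 4:rolkraun {R,P}; 5:sleerp {R}; 6:toura {R,V}; 7:reifoit {C,V}; 8:reifoit {C,V}; 9:trogrias {R,P}.
Position 1: R is ruled out by rule 5; that leaves V.
Position 4: R is ruled out by rule 1; that leaves P.
Position 6: R is ruled out by rule 1; that leaves V.
Position 7: C is ruled out by rule 3; that leaves V.
Position 8: C is ruled out by rule 3; that leaves V.
Position 9: R is ruled out by rule 1; that leaves P.
Position 2: P is ruled out by rule 4; that leaves C.
Position 3: P is ruled out by rule 4; that leaves C.
The unique satisfying tagging is: V C C P R V V V P.
Check: rule 1 ok; rule 2 ok; rule 3 ok; rule 4 ok; rule 5 ok.

V C C P R V V V P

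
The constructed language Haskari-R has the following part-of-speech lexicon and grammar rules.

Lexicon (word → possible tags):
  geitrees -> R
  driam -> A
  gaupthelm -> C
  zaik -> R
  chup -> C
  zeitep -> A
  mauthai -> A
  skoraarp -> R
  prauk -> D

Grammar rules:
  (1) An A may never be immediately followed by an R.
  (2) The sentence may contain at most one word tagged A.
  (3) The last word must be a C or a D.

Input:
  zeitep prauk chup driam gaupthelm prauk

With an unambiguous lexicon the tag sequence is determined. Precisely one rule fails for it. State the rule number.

2

Fixed tagging: A D C A C D.
Applying the rules: R1 ✓, R2 ✗, R3 ✓.
Only rule 2 fails.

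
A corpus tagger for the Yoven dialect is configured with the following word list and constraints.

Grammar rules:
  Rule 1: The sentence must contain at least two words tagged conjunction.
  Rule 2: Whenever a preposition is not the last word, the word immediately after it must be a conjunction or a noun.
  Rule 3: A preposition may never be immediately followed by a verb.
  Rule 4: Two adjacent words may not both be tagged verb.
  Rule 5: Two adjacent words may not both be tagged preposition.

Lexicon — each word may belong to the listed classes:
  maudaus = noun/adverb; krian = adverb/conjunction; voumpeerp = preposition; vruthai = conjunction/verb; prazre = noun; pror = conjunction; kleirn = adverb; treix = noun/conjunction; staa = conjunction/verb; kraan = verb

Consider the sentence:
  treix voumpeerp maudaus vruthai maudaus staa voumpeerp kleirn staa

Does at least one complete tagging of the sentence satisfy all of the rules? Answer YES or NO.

Candidates per position — 1:treix {noun,conjunction}; 2:voumpeerp {preposition}; 3:maudaus {noun,adverb}; 4:vruthai {conjunction,verb}; 5:maudaus {noun,adverb}; 6:staa {conjunction,verb}; 7:voumpeerp {preposition}; 8:kleirn {adverb}; 9:staa {conjunction,verb}.
Rule 2 cannot be satisfied by any choice of tags from the lexicon.
So there is no consistent tagging.

NO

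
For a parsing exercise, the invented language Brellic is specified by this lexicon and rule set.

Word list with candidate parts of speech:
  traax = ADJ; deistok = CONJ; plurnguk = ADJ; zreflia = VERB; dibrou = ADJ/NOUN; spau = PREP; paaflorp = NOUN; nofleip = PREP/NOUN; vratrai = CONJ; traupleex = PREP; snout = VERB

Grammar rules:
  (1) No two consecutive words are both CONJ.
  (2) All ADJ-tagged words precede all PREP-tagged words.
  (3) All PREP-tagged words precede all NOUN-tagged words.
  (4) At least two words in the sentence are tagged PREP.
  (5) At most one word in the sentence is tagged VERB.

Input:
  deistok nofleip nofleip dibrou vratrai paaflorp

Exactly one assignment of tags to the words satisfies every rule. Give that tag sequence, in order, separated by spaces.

CONJ PREP PREP NOUN CONJ NOUN

Candidates per position — 1:deistok {CONJ}; 2:nofleip {PREP,NOUN}; 3:nofleip {PREP,NOUN}; 4:dibrou {ADJ,NOUN}; 5:vratrai {CONJ}; 6:paaflorp {NOUN}.
Word 2 cannot be NOUN — rule 4 would then fail for every completion. It is PREP.
Word 3 cannot be NOUN — rule 4 would then fail for every completion. It is PREP.
Word 4 cannot be ADJ — rule 2 would then fail for every completion. It is NOUN.
So the tagging must be: CONJ PREP PREP NOUN CONJ NOUN.
Verifying each rule — rule 1 ok; rule 2 ok; rule 3 ok; rule 4 ok; rule 5 ok.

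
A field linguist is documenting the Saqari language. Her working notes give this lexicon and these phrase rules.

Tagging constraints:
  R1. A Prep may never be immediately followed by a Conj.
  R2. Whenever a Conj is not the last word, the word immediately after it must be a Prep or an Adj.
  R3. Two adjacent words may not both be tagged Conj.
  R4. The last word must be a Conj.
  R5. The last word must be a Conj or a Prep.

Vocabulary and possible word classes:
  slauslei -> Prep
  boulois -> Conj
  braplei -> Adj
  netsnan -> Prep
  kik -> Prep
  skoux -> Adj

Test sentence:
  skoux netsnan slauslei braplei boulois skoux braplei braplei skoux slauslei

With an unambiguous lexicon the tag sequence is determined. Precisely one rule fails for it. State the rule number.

Fixed tagging: Adj Prep Prep Adj Conj Adj Adj Adj Adj Prep.
Applying the rules: R1 pass, R2 pass, R3 pass, R4 fail, R5 pass.
Only rule 4 fails.

4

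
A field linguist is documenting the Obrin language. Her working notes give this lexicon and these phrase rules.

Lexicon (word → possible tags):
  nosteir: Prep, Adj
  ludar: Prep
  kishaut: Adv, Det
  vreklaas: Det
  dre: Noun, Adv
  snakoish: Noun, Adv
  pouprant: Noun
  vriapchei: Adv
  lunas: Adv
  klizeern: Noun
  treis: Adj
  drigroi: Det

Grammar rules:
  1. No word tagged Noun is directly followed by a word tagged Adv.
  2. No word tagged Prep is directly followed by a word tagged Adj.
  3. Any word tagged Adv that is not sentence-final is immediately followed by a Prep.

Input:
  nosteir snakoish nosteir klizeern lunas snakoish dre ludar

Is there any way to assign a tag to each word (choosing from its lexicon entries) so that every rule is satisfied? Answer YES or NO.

NO

Candidates per position — 1:nosteir {Prep,Adj}; 2:snakoish {Noun,Adv}; 3:nosteir {Prep,Adj}; 4:klizeern {Noun}; 5:lunas {Adv}; 6:snakoish {Noun,Adv}; 7:dre {Noun,Adv}; 8:ludar {Prep}.
Rule 1 cannot be satisfied by any choice of tags from the lexicon.
So there is no consistent tagging.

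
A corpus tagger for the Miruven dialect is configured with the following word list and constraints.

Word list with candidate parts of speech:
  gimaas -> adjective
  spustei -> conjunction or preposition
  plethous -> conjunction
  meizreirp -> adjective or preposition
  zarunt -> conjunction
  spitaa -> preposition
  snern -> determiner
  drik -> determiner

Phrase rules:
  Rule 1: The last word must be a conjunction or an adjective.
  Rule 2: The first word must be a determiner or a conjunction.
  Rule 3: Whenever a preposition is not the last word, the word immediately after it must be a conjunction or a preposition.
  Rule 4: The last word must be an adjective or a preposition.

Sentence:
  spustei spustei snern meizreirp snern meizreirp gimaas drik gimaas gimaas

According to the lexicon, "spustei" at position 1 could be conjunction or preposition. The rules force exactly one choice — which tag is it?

conjunction

Candidates per position — 1:spustei {conjunction,preposition}; 2:spustei {conjunction,preposition}; 3:snern {determiner}; 4:meizreirp {adjective,preposition}; 5:snern {determiner}; 6:meizreirp {adjective,preposition}; 7:gimaas {adjective}; 8:drik {determiner}; 9:gimaas {adjective}; 10:gimaas {adjective}.
Position 1: tagging it preposition would leave rule 2 unsatisfiable, so it must be conjunction.
Position 2: tagging it preposition would leave rule 3 unsatisfiable, so it must be conjunction.
Position 4: tagging it preposition would leave rule 3 unsatisfiable, so it must be adjective.
Position 6: tagging it preposition would leave rule 3 unsatisfiable, so it must be adjective.
So the tagging must be: conjunction conjunction determiner adjective determiner adjective adjective determiner adjective adjective.
Verifying each rule — rule 1 ok; rule 2 ok; rule 3 ok; rule 4 ok.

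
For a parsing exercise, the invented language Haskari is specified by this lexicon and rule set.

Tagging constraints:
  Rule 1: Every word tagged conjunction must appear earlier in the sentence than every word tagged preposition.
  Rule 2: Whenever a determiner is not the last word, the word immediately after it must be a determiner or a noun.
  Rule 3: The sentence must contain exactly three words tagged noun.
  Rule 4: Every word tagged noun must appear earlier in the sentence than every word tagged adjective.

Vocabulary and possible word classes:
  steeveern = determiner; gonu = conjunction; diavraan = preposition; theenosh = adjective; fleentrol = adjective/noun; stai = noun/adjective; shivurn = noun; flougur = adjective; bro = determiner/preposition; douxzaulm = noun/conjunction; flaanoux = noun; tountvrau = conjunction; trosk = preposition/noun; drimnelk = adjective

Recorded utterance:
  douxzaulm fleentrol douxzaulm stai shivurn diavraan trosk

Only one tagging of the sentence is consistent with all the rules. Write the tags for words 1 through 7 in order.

Candidates per position — 1:douxzaulm {noun,conjunction}; 2:fleentrol {adjective,noun}; 3:douxzaulm {noun,conjunction}; 4:stai {noun,adjective}; 5:shivurn {noun}; 6:diavraan {preposition}; 7:trosk {preposition,noun}.
Position 2: adjective is ruled out by rule 4; that leaves noun.
Position 4: adjective is ruled out by rule 4; that leaves noun.
Position 7: noun is ruled out by rule 3; that leaves preposition.
Position 1: noun is ruled out by rule 3; that leaves conjunction.
Position 3: noun is ruled out by rule 3; that leaves conjunction.
So the tagging must be: conjunction noun conjunction noun noun preposition preposition.
Verifying each rule — rule 1 ✓; rule 2 ✓; rule 3 ✓; rule 4 ✓.

conjunction noun conjunction noun noun preposition preposition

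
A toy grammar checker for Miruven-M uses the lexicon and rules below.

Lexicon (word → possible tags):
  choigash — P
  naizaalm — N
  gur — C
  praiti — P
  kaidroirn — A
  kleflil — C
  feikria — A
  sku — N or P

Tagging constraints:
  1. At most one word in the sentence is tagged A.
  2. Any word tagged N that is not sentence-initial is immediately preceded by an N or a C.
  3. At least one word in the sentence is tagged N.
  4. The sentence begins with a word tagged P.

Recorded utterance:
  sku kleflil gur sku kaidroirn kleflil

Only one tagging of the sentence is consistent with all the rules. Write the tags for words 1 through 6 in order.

P C C N A C

Candidates per position — 1:sku {N,P}; 2:kleflil {C}; 3:gur {C}; 4:sku {N,P}; 5:kaidroirn {A}; 6:kleflil {C}.
Position 1: N is ruled out by rule 4; that leaves P.
Position 4: P is ruled out by rule 3; that leaves N.
So the tagging must be: P C C N A C.
Rule-by-rule: rule 1 ✓; rule 2 ✓; rule 3 ✓; rule 4 ✓.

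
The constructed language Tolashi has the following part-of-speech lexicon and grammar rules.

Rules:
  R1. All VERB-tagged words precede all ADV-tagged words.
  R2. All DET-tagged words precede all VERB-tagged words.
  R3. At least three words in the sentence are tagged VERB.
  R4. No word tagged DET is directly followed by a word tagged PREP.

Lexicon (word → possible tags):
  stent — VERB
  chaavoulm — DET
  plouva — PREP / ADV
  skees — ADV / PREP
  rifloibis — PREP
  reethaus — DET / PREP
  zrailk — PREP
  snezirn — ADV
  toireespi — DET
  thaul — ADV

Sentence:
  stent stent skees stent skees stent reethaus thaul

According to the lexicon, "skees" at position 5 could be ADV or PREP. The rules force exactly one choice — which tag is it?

Candidates per position — 1:stent {VERB}; 2:stent {VERB}; 3:skees {ADV,PREP}; 4:stent {VERB}; 5:skees {ADV,PREP}; 6:stent {VERB}; 7:reethaus {DET,PREP}; 8:thaul {ADV}.
Position 3: tagging it ADV would leave rule 1 unsatisfiable, so it must be PREP.
Position 5: tagging it ADV would leave rule 1 unsatisfiable, so it must be PREP.
Position 7: tagging it DET would leave rule 2 unsatisfiable, so it must be PREP.
That leaves exactly one tagging: VERB VERB PREP VERB PREP VERB PREP ADV.
Check: rule 1 holds; rule 2 holds; rule 3 holds; rule 4 holds.

PREP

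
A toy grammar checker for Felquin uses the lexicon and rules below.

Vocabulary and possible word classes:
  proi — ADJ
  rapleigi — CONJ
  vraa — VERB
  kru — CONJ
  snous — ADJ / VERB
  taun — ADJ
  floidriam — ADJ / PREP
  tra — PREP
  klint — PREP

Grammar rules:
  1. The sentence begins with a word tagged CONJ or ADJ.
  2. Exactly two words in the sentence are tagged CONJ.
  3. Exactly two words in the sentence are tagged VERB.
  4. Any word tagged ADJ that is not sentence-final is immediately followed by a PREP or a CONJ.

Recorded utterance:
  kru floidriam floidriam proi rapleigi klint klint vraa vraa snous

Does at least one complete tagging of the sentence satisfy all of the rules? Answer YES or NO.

Candidates per position — 1:kru {CONJ}; 2:floidriam {ADJ,PREP}; 3:floidriam {ADJ,PREP}; 4:proi {ADJ}; 5:rapleigi {CONJ}; 6:klint {PREP}; 7:klint {PREP}; 8:vraa {VERB}; 9:vraa {VERB}; 10:snous {ADJ,VERB}.
One satisfying assignment: CONJ ADJ PREP ADJ CONJ PREP PREP VERB VERB ADJ.
Rule-by-rule: rule 1 holds; rule 2 holds; rule 3 holds; rule 4 holds.

YES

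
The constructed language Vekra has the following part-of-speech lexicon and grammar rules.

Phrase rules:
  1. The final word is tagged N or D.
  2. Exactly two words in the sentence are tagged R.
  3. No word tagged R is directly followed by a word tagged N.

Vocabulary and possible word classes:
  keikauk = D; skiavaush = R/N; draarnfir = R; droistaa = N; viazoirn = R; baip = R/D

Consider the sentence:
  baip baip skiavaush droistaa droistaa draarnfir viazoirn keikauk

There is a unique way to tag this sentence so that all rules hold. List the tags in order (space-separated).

D D N N N R R D

Candidates per position — 1:baip {R,D}; 2:baip {R,D}; 3:skiavaush {R,N}; 4:droistaa {N}; 5:droistaa {N}; 6:draarnfir {R}; 7:viazoirn {R}; 8:keikauk {D}.
Word 1 cannot be R — rule 2 would then fail for every completion. It is D.
Word 2 cannot be R — rule 2 would then fail for every completion. It is D.
Word 3 cannot be R — rule 2 would then fail for every completion. It is N.
That leaves exactly one tagging: D D N N N R R D.
Verifying each rule — rule 1 ok; rule 2 ok; rule 3 ok.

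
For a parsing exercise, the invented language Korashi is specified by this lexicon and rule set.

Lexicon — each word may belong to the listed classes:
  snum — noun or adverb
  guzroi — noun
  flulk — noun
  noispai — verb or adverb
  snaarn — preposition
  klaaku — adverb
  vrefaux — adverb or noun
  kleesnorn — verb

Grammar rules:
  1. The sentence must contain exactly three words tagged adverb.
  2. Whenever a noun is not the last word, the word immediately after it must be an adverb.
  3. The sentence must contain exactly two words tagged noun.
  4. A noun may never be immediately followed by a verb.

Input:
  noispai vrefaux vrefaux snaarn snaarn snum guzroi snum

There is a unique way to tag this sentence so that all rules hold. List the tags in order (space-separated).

verb noun adverb preposition preposition adverb noun adverb

Candidates per position — 1:noispai {verb,adverb}; 2:vrefaux {adverb,noun}; 3:vrefaux {adverb,noun}; 4:snaarn {preposition}; 5:snaarn {preposition}; 6:snum {noun,adverb}; 7:guzroi {noun}; 8:snum {noun,adverb}.
Word 3 cannot be noun — rule 2 would then fail for every completion. It is adverb.
Word 6 cannot be noun — rule 2 would then fail for every completion. It is adverb.
Word 8 cannot be noun — rule 2 would then fail for every completion. It is adverb.
Word 1 cannot be adverb — rule 1 would then fail for every completion. It is verb.
Word 2 cannot be adverb — rule 1 would then fail for every completion. It is noun.
The only consistent sequence is: verb noun adverb preposition preposition adverb noun adverb.
Verifying each rule — rule 1 ✓; rule 2 ✓; rule 3 ✓; rule 4 ✓.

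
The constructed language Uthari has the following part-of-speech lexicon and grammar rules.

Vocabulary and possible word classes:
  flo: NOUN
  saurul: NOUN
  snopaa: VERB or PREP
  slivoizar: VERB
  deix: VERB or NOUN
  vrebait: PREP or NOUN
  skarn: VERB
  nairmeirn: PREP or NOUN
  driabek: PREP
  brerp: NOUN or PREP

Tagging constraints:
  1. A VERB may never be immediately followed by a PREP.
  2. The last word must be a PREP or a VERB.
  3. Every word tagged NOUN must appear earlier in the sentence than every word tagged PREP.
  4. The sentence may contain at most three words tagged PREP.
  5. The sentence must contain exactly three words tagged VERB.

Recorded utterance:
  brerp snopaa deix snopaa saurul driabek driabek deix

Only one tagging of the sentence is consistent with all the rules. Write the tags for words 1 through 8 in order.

Candidates per position — 1:brerp {NOUN,PREP}; 2:snopaa {VERB,PREP}; 3:deix {VERB,NOUN}; 4:snopaa {VERB,PREP}; 5:saurul {NOUN}; 6:driabek {PREP}; 7:driabek {PREP}; 8:deix {VERB,NOUN}.
If word 1 were PREP, no tagging could satisfy rule 3; so word 1 is NOUN.
If word 2 were PREP, no tagging could satisfy rule 3; so word 2 is VERB.
If word 4 were PREP, no tagging could satisfy rule 3; so word 4 is VERB.
If word 8 were NOUN, no tagging could satisfy rule 2; so word 8 is VERB.
If word 3 were VERB, no tagging could satisfy rule 5; so word 3 is NOUN.
So the tagging must be: NOUN VERB NOUN VERB NOUN PREP PREP VERB.
Verifying each rule — rule 1 ok; rule 2 ok; rule 3 ok; rule 4 ok; rule 5 ok.

NOUN VERB NOUN VERB NOUN PREP PREP VERB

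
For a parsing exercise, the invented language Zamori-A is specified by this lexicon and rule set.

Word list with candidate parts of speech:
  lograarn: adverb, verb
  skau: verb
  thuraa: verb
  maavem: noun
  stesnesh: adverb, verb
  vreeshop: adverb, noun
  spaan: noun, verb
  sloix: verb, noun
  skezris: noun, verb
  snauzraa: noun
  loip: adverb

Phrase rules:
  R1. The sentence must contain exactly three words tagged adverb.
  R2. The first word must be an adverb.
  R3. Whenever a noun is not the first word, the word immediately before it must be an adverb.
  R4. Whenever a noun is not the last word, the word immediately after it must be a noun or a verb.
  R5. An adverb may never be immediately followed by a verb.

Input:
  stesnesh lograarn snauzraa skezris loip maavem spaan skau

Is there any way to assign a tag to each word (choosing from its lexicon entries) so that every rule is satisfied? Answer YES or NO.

Candidates per position — 1:stesnesh {adverb,verb}; 2:lograarn {adverb,verb}; 3:snauzraa {noun}; 4:skezris {noun,verb}; 5:loip {adverb}; 6:maavem {noun}; 7:spaan {noun,verb}; 8:skau {verb}.
One satisfying assignment: adverb adverb noun verb adverb noun verb verb.
Checking: rule 1 holds; rule 2 holds; rule 3 holds; rule 4 holds; rule 5 holds.

YES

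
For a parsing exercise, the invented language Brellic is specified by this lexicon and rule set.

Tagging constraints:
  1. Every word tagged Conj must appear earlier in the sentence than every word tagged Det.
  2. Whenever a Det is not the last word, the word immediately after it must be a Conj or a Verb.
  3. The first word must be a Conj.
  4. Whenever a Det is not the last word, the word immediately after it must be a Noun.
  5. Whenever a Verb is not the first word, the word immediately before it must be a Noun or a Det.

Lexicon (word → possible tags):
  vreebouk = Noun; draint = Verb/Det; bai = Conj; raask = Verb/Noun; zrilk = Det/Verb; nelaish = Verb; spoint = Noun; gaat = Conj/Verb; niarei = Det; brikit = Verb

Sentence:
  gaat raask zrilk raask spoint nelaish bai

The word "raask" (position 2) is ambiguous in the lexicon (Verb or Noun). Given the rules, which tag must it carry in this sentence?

Candidates per position — 1:gaat {Conj,Verb}; 2:raask {Verb,Noun}; 3:zrilk {Det,Verb}; 4:raask {Verb,Noun}; 5:spoint {Noun}; 6:nelaish {Verb}; 7:bai {Conj}.
At position 1, choosing Verb makes rule 3 impossible to satisfy; hence Conj.
At position 2, choosing Verb makes rule 5 impossible to satisfy; hence Noun.
At position 3, choosing Det makes rule 1 impossible to satisfy; hence Verb.
At position 4, choosing Verb makes rule 5 impossible to satisfy; hence Noun.
The only consistent sequence is: Conj Noun Verb Noun Noun Verb Conj.
Verifying each rule — rule 1 ok; rule 2 ok; rule 3 ok; rule 4 ok; rule 5 ok.

Noun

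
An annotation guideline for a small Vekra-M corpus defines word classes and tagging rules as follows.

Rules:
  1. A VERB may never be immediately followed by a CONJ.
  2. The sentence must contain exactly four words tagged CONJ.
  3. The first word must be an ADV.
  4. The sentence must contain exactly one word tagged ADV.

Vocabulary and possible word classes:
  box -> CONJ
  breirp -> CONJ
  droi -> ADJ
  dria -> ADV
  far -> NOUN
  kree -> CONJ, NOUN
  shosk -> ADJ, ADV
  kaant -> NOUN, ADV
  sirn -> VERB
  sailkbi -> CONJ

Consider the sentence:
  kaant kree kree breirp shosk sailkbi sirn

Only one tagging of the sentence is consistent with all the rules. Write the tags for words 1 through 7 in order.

ADV CONJ CONJ CONJ ADJ CONJ VERB

Candidates per position — 1:kaant {NOUN,ADV}; 2:kree {CONJ,NOUN}; 3:kree {CONJ,NOUN}; 4:breirp {CONJ}; 5:shosk {ADJ,ADV}; 6:sailkbi {CONJ}; 7:sirn {VERB}.
Position 1: NOUN is ruled out by rule 3; that leaves ADV.
Position 2: NOUN is ruled out by rule 2; that leaves CONJ.
Position 3: NOUN is ruled out by rule 2; that leaves CONJ.
Position 5: ADV is ruled out by rule 4; that leaves ADJ.
That leaves exactly one tagging: ADV CONJ CONJ CONJ ADJ CONJ VERB.
Verifying each rule — rule 1 ok; rule 2 ok; rule 3 ok; rule 4 ok.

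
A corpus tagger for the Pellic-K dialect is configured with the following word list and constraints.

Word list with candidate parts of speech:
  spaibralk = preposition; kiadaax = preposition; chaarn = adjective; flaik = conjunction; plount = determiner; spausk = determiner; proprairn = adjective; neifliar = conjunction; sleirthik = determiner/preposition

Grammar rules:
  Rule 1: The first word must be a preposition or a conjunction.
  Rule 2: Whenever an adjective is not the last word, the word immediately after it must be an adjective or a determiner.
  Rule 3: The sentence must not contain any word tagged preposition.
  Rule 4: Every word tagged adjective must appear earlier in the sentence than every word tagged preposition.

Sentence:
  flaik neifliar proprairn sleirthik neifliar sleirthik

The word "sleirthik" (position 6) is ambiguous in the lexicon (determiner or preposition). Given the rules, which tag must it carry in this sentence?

Candidates per position — 1:flaik {conjunction}; 2:neifliar {conjunction}; 3:proprairn {adjective}; 4:sleirthik {determiner,preposition}; 5:neifliar {conjunction}; 6:sleirthik {determiner,preposition}.
If word 4 were preposition, no tagging could satisfy rule 2; so word 4 is determiner.
If word 6 were preposition, no tagging could satisfy rule 3; so word 6 is determiner.
That leaves exactly one tagging: conjunction conjunction adjective determiner conjunction determiner.
Rule-by-rule: rule 1 ✓; rule 2 ✓; rule 3 ✓; rule 4 ✓.

determiner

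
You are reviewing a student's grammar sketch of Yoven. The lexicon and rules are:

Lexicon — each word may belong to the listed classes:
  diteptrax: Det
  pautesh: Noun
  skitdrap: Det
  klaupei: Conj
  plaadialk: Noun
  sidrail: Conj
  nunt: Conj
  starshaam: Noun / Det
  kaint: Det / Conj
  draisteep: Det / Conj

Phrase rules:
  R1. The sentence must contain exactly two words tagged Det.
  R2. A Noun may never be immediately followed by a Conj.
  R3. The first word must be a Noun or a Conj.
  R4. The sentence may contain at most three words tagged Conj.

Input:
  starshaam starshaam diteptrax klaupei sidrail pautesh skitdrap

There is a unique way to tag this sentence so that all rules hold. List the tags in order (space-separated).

Candidates per position — 1:starshaam {Noun,Det}; 2:starshaam {Noun,Det}; 3:diteptrax {Det}; 4:klaupei {Conj}; 5:sidrail {Conj}; 6:pautesh {Noun}; 7:skitdrap {Det}.
Position 1: Det is ruled out by rule 1; that leaves Noun.
Position 2: Det is ruled out by rule 1; that leaves Noun.
That leaves exactly one tagging: Noun Noun Det Conj Conj Noun Det.
Verifying each rule — rule 1 ok; rule 2 ok; rule 3 ok; rule 4 ok.

Noun Noun Det Conj Conj Noun Det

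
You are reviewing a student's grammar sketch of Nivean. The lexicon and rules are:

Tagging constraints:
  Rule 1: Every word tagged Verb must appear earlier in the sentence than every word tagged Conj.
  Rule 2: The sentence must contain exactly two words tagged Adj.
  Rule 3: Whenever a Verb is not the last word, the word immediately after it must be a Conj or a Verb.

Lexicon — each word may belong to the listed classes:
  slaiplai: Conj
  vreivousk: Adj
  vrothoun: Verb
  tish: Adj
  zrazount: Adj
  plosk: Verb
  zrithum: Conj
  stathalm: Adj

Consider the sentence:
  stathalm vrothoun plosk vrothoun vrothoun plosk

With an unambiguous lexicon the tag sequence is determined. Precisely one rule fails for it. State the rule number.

Fixed tagging: Adj Verb Verb Verb Verb Verb.
Applying the rules: R1 pass, R2 fail, R3 pass.
Only rule 2 fails.

2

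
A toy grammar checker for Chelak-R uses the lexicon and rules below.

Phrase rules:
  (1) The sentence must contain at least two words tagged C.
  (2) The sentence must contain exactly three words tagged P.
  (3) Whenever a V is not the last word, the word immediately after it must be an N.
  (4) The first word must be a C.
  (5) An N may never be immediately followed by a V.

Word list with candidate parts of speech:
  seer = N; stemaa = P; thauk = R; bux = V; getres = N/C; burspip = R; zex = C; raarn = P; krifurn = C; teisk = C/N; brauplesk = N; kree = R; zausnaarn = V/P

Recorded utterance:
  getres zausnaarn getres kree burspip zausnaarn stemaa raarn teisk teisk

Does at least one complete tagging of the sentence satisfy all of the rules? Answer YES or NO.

Candidates per position — 1:getres {N,C}; 2:zausnaarn {V,P}; 3:getres {N,C}; 4:kree {R}; 5:burspip {R}; 6:zausnaarn {V,P}; 7:stemaa {P}; 8:raarn {P}; 9:teisk {C,N}; 10:teisk {C,N}.
One satisfying assignment: C V N R R P P P C C.
Check: rule 1 holds; rule 2 holds; rule 3 holds; rule 4 holds; rule 5 holds.

YES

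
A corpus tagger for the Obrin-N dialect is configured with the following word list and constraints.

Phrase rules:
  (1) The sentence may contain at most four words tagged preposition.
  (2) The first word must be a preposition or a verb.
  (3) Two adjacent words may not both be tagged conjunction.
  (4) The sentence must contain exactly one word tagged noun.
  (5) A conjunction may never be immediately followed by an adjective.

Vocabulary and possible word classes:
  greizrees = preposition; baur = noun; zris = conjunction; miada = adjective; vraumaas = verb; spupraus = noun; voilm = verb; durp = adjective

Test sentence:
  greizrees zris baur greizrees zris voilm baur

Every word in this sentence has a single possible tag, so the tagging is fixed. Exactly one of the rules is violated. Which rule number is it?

4

Fixed tagging: preposition conjunction noun preposition conjunction verb noun.
Applying the rules: R1 pass, R2 pass, R3 pass, R4 fail, R5 pass.
Only rule 4 fails.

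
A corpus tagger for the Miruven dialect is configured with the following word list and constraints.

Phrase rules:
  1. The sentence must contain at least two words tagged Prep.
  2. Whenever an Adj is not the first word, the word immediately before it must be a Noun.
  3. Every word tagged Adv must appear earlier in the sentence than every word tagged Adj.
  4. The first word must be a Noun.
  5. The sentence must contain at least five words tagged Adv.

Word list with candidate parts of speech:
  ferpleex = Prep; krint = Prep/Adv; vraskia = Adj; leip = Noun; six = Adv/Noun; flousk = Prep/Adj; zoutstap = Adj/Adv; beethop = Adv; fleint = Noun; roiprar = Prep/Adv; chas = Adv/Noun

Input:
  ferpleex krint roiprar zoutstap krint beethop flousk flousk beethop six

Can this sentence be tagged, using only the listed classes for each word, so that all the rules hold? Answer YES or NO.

Candidates per position — 1:ferpleex {Prep}; 2:krint {Prep,Adv}; 3:roiprar {Prep,Adv}; 4:zoutstap {Adj,Adv}; 5:krint {Prep,Adv}; 6:beethop {Adv}; 7:flousk {Prep,Adj}; 8:flousk {Prep,Adj}; 9:beethop {Adv}; 10:six {Adv,Noun}.
Rule 4 cannot be satisfied by any choice of tags from the lexicon.
So there is no consistent tagging.

NO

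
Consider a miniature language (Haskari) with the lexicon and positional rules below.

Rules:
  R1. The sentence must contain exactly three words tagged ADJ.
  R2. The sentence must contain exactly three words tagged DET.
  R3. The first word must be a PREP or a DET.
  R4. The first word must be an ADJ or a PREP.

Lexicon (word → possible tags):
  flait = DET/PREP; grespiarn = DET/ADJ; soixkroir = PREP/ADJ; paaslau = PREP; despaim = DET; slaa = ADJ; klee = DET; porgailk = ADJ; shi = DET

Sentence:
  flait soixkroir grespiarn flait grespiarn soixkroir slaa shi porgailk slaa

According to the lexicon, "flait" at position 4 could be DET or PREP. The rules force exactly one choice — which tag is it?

PREP

Candidates per position — 1:flait {DET,PREP}; 2:soixkroir {PREP,ADJ}; 3:grespiarn {DET,ADJ}; 4:flait {DET,PREP}; 5:grespiarn {DET,ADJ}; 6:soixkroir {PREP,ADJ}; 7:slaa {ADJ}; 8:shi {DET}; 9:porgailk {ADJ}; 10:slaa {ADJ}.
If word 1 were DET, no tagging could satisfy rule 4; so word 1 is PREP.
If word 2 were ADJ, no tagging could satisfy rule 1; so word 2 is PREP.
If word 3 were ADJ, no tagging could satisfy rule 1; so word 3 is DET.
If word 5 were ADJ, no tagging could satisfy rule 1; so word 5 is DET.
If word 6 were ADJ, no tagging could satisfy rule 1; so word 6 is PREP.
If word 4 were DET, no tagging could satisfy rule 2; so word 4 is PREP.
That leaves exactly one tagging: PREP PREP DET PREP DET PREP ADJ DET ADJ ADJ.
Rule-by-rule: rule 1 ✓; rule 2 ✓; rule 3 ✓; rule 4 ✓.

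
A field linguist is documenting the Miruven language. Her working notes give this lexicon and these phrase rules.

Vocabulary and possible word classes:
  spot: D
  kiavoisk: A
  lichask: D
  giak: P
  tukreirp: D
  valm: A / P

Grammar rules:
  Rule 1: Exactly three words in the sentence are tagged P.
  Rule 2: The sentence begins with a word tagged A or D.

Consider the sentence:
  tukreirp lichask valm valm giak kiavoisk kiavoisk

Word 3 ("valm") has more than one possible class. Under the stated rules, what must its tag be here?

P

Candidates per position — 1:tukreirp {D}; 2:lichask {D}; 3:valm {A,P}; 4:valm {A,P}; 5:giak {P}; 6:kiavoisk {A}; 7:kiavoisk {A}.
At position 3, choosing A makes rule 1 impossible to satisfy; hence P.
At position 4, choosing A makes rule 1 impossible to satisfy; hence P.
The only consistent sequence is: D D P P P A A.
Checking: rule 1 satisfied; rule 2 satisfied.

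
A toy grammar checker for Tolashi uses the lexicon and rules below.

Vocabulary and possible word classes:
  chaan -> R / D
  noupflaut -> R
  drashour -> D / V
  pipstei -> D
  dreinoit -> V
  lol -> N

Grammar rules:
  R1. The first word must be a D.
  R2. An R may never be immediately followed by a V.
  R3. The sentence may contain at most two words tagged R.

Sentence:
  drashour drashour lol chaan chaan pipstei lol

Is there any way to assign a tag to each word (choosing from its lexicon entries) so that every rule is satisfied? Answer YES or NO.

Candidates per position — 1:drashour {D,V}; 2:drashour {D,V}; 3:lol {N}; 4:chaan {R,D}; 5:chaan {R,D}; 6:pipstei {D}; 7:lol {N}.
One satisfying assignment: D D N D R D N.
Check: rule 1 ✓; rule 2 ✓; rule 3 ✓.

YES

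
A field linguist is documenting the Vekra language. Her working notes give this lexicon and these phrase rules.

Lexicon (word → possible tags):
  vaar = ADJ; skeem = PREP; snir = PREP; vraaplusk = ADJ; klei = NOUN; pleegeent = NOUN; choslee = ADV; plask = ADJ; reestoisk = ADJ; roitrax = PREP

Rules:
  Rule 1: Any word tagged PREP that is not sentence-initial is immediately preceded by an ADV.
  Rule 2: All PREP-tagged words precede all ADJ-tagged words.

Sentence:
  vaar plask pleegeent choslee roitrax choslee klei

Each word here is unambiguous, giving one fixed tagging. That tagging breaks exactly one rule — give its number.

2

Fixed tagging: ADJ ADJ NOUN ADV PREP ADV NOUN.
Checking each rule: R1 holds, R2 violated.
Only rule 2 fails.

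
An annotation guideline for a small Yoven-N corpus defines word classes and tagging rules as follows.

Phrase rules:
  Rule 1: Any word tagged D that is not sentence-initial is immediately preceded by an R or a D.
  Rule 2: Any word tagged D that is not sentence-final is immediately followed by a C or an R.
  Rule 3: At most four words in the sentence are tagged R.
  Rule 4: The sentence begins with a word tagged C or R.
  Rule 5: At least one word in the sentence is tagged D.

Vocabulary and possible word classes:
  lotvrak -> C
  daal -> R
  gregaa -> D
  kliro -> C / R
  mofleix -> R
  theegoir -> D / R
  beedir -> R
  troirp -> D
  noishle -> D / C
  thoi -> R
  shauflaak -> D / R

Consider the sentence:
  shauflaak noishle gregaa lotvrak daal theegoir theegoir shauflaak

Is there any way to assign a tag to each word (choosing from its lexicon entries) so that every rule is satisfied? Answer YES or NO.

NO

Candidates per position — 1:shauflaak {D,R}; 2:noishle {D,C}; 3:gregaa {D}; 4:lotvrak {C}; 5:daal {R}; 6:theegoir {D,R}; 7:theegoir {D,R}; 8:shauflaak {D,R}.
Every candidate sequence violates at least one rule; no consistent tagging exists.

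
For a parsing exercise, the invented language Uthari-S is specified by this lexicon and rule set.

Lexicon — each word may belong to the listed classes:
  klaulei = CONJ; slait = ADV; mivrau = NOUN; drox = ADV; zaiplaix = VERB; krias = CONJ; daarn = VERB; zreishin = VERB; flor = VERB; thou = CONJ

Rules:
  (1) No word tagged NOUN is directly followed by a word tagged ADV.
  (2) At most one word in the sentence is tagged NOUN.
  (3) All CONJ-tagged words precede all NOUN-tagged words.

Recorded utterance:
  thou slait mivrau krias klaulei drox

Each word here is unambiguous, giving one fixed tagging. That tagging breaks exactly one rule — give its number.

Fixed tagging: CONJ ADV NOUN CONJ CONJ ADV.
Rule check: R1 ✓, R2 ✓, R3 ✗.
Only rule 3 fails.

3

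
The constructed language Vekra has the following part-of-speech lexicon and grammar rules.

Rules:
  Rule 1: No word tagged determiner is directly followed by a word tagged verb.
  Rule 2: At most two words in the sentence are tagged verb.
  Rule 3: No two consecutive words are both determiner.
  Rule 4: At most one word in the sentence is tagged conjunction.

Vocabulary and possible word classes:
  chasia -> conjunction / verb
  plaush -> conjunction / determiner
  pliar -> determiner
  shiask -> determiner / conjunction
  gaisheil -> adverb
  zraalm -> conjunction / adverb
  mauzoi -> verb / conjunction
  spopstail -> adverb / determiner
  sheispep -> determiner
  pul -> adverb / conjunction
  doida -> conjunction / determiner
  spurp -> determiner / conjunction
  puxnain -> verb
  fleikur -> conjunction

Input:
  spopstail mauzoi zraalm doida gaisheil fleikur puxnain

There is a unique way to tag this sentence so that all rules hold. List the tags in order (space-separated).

Candidates per position — 1:spopstail {adverb,determiner}; 2:mauzoi {verb,conjunction}; 3:zraalm {conjunction,adverb}; 4:doida {conjunction,determiner}; 5:gaisheil {adverb}; 6:fleikur {conjunction}; 7:puxnain {verb}.
Word 2 cannot be conjunction — rule 4 would then fail for every completion. It is verb.
Word 3 cannot be conjunction — rule 4 would then fail for every completion. It is adverb.
Word 4 cannot be conjunction — rule 4 would then fail for every completion. It is determiner.
Word 1 cannot be determiner — rule 1 would then fail for every completion. It is adverb.
So the tagging must be: adverb verb adverb determiner adverb conjunction verb.
Rule-by-rule: rule 1 satisfied; rule 2 satisfied; rule 3 satisfied; rule 4 satisfied.

adverb verb adverb determiner adverb conjunction verb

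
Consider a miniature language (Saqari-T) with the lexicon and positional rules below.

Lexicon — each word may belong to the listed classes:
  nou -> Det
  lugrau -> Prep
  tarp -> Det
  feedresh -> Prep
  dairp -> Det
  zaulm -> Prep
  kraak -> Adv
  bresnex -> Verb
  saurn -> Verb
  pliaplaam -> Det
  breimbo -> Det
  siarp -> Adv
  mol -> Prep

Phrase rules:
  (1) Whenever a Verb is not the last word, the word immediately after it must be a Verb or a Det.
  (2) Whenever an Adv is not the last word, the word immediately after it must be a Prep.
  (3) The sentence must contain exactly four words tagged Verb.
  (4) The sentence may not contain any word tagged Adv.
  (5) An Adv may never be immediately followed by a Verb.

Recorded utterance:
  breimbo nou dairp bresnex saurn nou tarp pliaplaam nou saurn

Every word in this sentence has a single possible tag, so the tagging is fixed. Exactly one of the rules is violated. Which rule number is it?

3

Fixed tagging: Det Det Det Verb Verb Det Det Det Det Verb.
Checking each rule: R1 ok, R2 ok, R3 fails, R4 ok, R5 ok.
Only rule 3 fails.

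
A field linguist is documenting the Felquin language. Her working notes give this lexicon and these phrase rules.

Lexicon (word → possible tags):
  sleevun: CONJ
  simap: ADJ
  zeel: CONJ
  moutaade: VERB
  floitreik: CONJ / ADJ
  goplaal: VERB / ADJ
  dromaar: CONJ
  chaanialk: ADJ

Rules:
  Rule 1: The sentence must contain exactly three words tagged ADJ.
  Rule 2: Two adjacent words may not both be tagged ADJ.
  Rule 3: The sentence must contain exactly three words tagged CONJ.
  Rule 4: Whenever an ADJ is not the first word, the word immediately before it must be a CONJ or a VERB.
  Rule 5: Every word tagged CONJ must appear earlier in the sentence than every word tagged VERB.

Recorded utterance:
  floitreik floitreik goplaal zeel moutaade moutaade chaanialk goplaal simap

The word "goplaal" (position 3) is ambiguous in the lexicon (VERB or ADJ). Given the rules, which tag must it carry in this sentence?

Candidates per position — 1:floitreik {CONJ,ADJ}; 2:floitreik {CONJ,ADJ}; 3:goplaal {VERB,ADJ}; 4:zeel {CONJ}; 5:moutaade {VERB}; 6:moutaade {VERB}; 7:chaanialk {ADJ}; 8:goplaal {VERB,ADJ}; 9:simap {ADJ}.
Word 1 cannot be ADJ — rule 3 would then fail for every completion. It is CONJ.
Word 2 cannot be ADJ — rule 3 would then fail for every completion. It is CONJ.
Word 3 cannot be VERB — rule 5 would then fail for every completion. It is ADJ.
Word 8 cannot be ADJ — rule 1 would then fail for every completion. It is VERB.
The unique satisfying tagging is: CONJ CONJ ADJ CONJ VERB VERB ADJ VERB ADJ.
Checking: rule 1 satisfied; rule 2 satisfied; rule 3 satisfied; rule 4 satisfied; rule 5 satisfied.

ADJ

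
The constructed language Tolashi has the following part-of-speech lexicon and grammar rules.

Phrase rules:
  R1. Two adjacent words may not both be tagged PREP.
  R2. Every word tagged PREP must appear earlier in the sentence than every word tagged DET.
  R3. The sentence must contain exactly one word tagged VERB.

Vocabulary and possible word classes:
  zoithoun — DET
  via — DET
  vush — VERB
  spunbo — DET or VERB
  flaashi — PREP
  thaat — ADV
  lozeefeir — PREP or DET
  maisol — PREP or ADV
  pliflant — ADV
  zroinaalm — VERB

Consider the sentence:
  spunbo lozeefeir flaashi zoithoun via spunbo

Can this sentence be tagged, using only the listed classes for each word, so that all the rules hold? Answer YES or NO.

NO

Candidates per position — 1:spunbo {DET,VERB}; 2:lozeefeir {PREP,DET}; 3:flaashi {PREP}; 4:zoithoun {DET}; 5:via {DET}; 6:spunbo {DET,VERB}.
Every candidate sequence violates at least one rule; no consistent tagging exists.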